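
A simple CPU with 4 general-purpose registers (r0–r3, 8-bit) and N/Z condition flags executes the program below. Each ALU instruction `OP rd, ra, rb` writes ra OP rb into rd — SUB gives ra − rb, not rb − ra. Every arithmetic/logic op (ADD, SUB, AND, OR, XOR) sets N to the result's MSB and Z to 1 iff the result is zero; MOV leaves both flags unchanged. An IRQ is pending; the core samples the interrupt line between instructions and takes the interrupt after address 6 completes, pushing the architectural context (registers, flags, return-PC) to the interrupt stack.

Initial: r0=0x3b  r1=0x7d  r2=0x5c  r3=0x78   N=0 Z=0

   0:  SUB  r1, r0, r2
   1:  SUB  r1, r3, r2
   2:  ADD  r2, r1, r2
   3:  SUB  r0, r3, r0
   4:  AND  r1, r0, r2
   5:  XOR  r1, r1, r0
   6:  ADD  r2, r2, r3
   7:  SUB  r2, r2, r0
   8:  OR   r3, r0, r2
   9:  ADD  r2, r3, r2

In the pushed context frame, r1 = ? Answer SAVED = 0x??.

after  0: r0=0x3b r1=0xdf r2=0x5c r3=0x78  N=1 Z=0
after  1: r0=0x3b r1=0x1c r2=0x5c r3=0x78  N=0 Z=0
after  2: r0=0x3b r1=0x1c r2=0x78 r3=0x78  N=0 Z=0
after  3: r0=0x3d r1=0x1c r2=0x78 r3=0x78  N=0 Z=0
after  4: r0=0x3d r1=0x38 r2=0x78 r3=0x78  N=0 Z=0
after  5: r0=0x3d r1=0x05 r2=0x78 r3=0x78  N=0 Z=0
after  6: r0=0x3d r1=0x05 r2=0xf0 r3=0x78  N=1 Z=0
-- IRQ taken; context saved, return-PC = 7 --

SAVED = 0x05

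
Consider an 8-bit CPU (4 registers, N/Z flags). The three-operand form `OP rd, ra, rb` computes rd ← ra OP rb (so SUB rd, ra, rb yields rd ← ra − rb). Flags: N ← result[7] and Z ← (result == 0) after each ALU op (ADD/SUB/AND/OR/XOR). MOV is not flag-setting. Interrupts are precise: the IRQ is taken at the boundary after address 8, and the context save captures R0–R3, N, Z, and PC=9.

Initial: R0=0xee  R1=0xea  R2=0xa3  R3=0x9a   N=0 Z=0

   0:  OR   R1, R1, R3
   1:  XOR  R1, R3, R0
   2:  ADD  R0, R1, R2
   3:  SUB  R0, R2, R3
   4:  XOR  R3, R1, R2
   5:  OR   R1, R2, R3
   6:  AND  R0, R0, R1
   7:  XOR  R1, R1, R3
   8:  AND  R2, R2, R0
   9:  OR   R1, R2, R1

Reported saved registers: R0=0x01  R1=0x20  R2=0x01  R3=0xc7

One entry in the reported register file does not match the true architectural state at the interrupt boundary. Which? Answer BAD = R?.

BAD = R3

after  0: R0=0xee R1=0xfa R2=0xa3 R3=0x9a  N=1 Z=0
after  1: R0=0xee R1=0x74 R2=0xa3 R3=0x9a  N=0 Z=0
after  2: R0=0x17 R1=0x74 R2=0xa3 R3=0x9a  N=0 Z=0
after  3: R0=0x09 R1=0x74 R2=0xa3 R3=0x9a  N=0 Z=0
after  4: R0=0x09 R1=0x74 R2=0xa3 R3=0xd7  N=1 Z=0
after  5: R0=0x09 R1=0xf7 R2=0xa3 R3=0xd7  N=1 Z=0
after  6: R0=0x01 R1=0xf7 R2=0xa3 R3=0xd7  N=0 Z=0
after  7: R0=0x01 R1=0x20 R2=0xa3 R3=0xd7  N=0 Z=0
after  8: R0=0x01 R1=0x20 R2=0x01 R3=0xd7  N=0 Z=0
-- IRQ taken; context saved, return-PC = 9 --
mismatch: R3: reported 0xc7 vs actual 0xd7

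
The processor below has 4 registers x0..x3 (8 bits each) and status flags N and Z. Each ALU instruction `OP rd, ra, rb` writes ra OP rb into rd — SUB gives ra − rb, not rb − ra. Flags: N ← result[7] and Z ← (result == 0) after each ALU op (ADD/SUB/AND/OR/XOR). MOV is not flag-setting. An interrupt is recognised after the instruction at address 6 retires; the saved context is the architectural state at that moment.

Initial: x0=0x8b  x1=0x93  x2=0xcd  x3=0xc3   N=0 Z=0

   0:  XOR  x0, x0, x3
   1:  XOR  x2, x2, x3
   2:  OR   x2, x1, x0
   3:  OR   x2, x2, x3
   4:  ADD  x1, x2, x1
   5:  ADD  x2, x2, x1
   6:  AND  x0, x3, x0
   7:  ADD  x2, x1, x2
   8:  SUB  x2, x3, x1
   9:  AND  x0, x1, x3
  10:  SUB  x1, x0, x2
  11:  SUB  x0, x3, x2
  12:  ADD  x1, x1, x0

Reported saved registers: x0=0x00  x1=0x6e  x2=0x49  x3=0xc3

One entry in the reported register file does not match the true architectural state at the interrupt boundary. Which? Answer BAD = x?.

after  0: x0=0x48 x1=0x93 x2=0xcd x3=0xc3  N=0 Z=0
after  1: x0=0x48 x1=0x93 x2=0x0e x3=0xc3  N=0 Z=0
after  2: x0=0x48 x1=0x93 x2=0xdb x3=0xc3  N=1 Z=0
after  3: x0=0x48 x1=0x93 x2=0xdb x3=0xc3  N=1 Z=0
after  4: x0=0x48 x1=0x6e x2=0xdb x3=0xc3  N=0 Z=0
after  5: x0=0x48 x1=0x6e x2=0x49 x3=0xc3  N=0 Z=0
after  6: x0=0x40 x1=0x6e x2=0x49 x3=0xc3  N=0 Z=0
-- IRQ taken; context saved, return-PC = 7 --
mismatch: x0: reported 0x00 vs actual 0x40

BAD = x0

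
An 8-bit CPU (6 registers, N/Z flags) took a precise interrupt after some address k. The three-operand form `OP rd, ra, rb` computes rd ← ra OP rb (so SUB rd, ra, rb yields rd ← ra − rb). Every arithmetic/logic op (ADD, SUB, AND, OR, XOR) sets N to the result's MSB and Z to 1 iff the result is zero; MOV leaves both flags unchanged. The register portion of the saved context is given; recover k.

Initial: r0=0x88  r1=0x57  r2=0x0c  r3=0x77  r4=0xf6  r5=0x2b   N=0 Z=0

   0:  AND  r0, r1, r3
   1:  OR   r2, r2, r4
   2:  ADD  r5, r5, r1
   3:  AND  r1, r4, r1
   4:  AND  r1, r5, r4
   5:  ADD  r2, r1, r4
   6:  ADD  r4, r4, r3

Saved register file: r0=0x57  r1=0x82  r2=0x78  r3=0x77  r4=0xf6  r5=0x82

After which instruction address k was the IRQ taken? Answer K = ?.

after  0: r0=0x57 r1=0x57 r2=0x0c r3=0x77 r4=0xf6 r5=0x2b  N=0 Z=0
after  1: r0=0x57 r1=0x57 r2=0xfe r3=0x77 r4=0xf6 r5=0x2b  N=1 Z=0
after  2: r0=0x57 r1=0x57 r2=0xfe r3=0x77 r4=0xf6 r5=0x82  N=1 Z=0
after  3: r0=0x57 r1=0x56 r2=0xfe r3=0x77 r4=0xf6 r5=0x82  N=0 Z=0
after  4: r0=0x57 r1=0x82 r2=0xfe r3=0x77 r4=0xf6 r5=0x82  N=1 Z=0
after  5: r0=0x57 r1=0x82 r2=0x78 r3=0x77 r4=0xf6 r5=0x82  N=0 Z=0
-- IRQ taken; context saved, return-PC = 6 --

K = 5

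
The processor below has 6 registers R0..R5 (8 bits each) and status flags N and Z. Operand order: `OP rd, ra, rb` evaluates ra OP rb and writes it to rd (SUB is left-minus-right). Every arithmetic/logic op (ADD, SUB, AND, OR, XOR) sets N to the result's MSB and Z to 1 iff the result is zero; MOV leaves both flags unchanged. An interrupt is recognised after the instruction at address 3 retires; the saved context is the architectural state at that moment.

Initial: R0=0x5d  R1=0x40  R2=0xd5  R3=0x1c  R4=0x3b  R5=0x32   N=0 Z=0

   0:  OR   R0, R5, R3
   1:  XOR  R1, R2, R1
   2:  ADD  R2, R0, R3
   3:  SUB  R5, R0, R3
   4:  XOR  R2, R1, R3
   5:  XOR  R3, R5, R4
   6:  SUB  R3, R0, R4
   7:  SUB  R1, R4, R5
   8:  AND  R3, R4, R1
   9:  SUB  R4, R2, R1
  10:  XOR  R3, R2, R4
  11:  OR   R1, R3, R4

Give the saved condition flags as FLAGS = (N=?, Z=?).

FLAGS = (N=0, Z=0)

after  0: R0=0x3e R1=0x40 R2=0xd5 R3=0x1c R4=0x3b R5=0x32  N=0 Z=0
after  1: R0=0x3e R1=0x95 R2=0xd5 R3=0x1c R4=0x3b R5=0x32  N=1 Z=0
after  2: R0=0x3e R1=0x95 R2=0x5a R3=0x1c R4=0x3b R5=0x32  N=0 Z=0
after  3: R0=0x3e R1=0x95 R2=0x5a R3=0x1c R4=0x3b R5=0x22  N=0 Z=0
-- IRQ taken; context saved, return-PC = 4 --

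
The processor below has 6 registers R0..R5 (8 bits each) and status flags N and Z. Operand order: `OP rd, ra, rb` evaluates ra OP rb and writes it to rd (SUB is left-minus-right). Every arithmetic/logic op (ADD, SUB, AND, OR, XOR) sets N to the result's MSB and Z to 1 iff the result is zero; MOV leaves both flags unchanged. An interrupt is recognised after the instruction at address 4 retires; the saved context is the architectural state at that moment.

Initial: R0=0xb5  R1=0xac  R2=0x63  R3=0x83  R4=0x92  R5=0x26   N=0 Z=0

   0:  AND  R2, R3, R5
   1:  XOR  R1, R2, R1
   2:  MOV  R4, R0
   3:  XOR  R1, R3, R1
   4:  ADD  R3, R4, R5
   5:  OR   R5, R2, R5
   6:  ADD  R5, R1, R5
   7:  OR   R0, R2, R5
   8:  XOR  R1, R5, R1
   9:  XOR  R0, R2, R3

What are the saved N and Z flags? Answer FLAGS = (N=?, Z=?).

after  0: R0=0xb5 R1=0xac R2=0x02 R3=0x83 R4=0x92 R5=0x26  N=0 Z=0
after  1: R0=0xb5 R1=0xae R2=0x02 R3=0x83 R4=0x92 R5=0x26  N=1 Z=0
after  2: R0=0xb5 R1=0xae R2=0x02 R3=0x83 R4=0xb5 R5=0x26  N=1 Z=0
after  3: R0=0xb5 R1=0x2d R2=0x02 R3=0x83 R4=0xb5 R5=0x26  N=0 Z=0
after  4: R0=0xb5 R1=0x2d R2=0x02 R3=0xdb R4=0xb5 R5=0x26  N=1 Z=0
-- IRQ taken; context saved, return-PC = 5 --

FLAGS = (N=1, Z=0)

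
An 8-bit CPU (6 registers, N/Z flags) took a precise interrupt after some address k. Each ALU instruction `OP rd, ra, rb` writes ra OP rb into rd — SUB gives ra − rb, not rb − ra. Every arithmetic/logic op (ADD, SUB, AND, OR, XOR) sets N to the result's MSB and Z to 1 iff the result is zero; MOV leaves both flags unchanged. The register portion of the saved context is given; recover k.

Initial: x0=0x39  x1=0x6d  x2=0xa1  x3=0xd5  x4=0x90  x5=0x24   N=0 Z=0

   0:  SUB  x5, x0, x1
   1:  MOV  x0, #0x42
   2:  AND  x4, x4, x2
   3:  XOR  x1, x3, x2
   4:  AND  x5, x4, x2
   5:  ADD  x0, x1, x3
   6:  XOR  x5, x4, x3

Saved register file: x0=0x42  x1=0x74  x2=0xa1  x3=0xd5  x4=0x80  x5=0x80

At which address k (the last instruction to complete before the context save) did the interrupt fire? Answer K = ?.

K = 4

after  0: x0=0x39 x1=0x6d x2=0xa1 x3=0xd5 x4=0x90 x5=0xcc  N=1 Z=0
after  1: x0=0x42 x1=0x6d x2=0xa1 x3=0xd5 x4=0x90 x5=0xcc  N=1 Z=0
after  2: x0=0x42 x1=0x6d x2=0xa1 x3=0xd5 x4=0x80 x5=0xcc  N=1 Z=0
after  3: x0=0x42 x1=0x74 x2=0xa1 x3=0xd5 x4=0x80 x5=0xcc  N=0 Z=0
after  4: x0=0x42 x1=0x74 x2=0xa1 x3=0xd5 x4=0x80 x5=0x80  N=1 Z=0
-- IRQ taken; context saved, return-PC = 5 --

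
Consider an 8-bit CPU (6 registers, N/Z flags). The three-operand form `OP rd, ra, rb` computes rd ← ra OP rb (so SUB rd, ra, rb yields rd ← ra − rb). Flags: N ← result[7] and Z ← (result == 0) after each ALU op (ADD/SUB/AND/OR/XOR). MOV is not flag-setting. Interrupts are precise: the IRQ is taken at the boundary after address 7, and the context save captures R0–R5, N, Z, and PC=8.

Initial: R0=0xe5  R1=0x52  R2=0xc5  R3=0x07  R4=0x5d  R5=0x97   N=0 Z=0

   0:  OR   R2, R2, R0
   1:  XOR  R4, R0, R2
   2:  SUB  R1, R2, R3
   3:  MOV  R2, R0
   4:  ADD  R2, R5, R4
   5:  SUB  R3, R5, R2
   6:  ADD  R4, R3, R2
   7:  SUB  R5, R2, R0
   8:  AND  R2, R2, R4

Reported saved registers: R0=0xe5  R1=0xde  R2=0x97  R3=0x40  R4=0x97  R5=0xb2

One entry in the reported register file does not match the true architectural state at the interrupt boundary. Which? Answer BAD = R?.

BAD = R3

after  0: R0=0xe5 R1=0x52 R2=0xe5 R3=0x07 R4=0x5d R5=0x97  N=1 Z=0
after  1: R0=0xe5 R1=0x52 R2=0xe5 R3=0x07 R4=0x00 R5=0x97  N=0 Z=1
after  2: R0=0xe5 R1=0xde R2=0xe5 R3=0x07 R4=0x00 R5=0x97  N=1 Z=0
after  3: R0=0xe5 R1=0xde R2=0xe5 R3=0x07 R4=0x00 R5=0x97  N=1 Z=0
after  4: R0=0xe5 R1=0xde R2=0x97 R3=0x07 R4=0x00 R5=0x97  N=1 Z=0
after  5: R0=0xe5 R1=0xde R2=0x97 R3=0x00 R4=0x00 R5=0x97  N=0 Z=1
after  6: R0=0xe5 R1=0xde R2=0x97 R3=0x00 R4=0x97 R5=0x97  N=1 Z=0
after  7: R0=0xe5 R1=0xde R2=0x97 R3=0x00 R4=0x97 R5=0xb2  N=1 Z=0
-- IRQ taken; context saved, return-PC = 8 --
mismatch: R3: reported 0x40 vs actual 0x00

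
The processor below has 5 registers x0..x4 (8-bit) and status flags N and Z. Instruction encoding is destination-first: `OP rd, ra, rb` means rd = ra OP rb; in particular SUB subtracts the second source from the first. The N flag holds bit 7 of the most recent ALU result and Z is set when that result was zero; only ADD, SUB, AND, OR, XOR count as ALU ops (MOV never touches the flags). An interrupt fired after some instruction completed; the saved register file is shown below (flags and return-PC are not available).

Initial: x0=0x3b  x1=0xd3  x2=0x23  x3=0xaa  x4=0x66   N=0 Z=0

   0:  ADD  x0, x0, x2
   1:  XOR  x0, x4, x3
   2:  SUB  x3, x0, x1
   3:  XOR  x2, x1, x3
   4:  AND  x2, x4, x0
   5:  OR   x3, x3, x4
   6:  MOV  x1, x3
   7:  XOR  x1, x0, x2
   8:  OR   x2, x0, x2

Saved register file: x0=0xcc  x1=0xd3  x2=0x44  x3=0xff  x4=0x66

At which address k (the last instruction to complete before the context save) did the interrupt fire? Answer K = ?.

after  0: x0=0x5e x1=0xd3 x2=0x23 x3=0xaa x4=0x66  N=0 Z=0
after  1: x0=0xcc x1=0xd3 x2=0x23 x3=0xaa x4=0x66  N=1 Z=0
after  2: x0=0xcc x1=0xd3 x2=0x23 x3=0xf9 x4=0x66  N=1 Z=0
after  3: x0=0xcc x1=0xd3 x2=0x2a x3=0xf9 x4=0x66  N=0 Z=0
after  4: x0=0xcc x1=0xd3 x2=0x44 x3=0xf9 x4=0x66  N=0 Z=0
after  5: x0=0xcc x1=0xd3 x2=0x44 x3=0xff x4=0x66  N=1 Z=0
-- IRQ taken; context saved, return-PC = 6 --

K = 5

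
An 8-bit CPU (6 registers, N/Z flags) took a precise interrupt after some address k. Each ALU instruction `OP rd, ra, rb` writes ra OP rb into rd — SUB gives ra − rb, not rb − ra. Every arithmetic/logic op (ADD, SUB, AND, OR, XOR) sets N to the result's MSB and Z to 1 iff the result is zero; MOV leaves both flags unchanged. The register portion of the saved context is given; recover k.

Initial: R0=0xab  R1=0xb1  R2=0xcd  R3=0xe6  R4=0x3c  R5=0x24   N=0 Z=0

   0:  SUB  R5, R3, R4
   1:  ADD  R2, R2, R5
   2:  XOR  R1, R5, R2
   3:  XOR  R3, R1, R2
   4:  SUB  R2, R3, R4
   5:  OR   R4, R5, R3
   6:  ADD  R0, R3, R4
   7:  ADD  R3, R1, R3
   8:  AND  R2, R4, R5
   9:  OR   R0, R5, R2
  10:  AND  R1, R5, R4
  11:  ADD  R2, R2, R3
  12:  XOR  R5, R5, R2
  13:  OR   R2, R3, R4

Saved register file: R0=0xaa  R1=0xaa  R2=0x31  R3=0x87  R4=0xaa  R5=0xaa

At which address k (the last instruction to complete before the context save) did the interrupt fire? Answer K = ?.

after  0: R0=0xab R1=0xb1 R2=0xcd R3=0xe6 R4=0x3c R5=0xaa  N=1 Z=0
after  1: R0=0xab R1=0xb1 R2=0x77 R3=0xe6 R4=0x3c R5=0xaa  N=0 Z=0
after  2: R0=0xab R1=0xdd R2=0x77 R3=0xe6 R4=0x3c R5=0xaa  N=1 Z=0
after  3: R0=0xab R1=0xdd R2=0x77 R3=0xaa R4=0x3c R5=0xaa  N=1 Z=0
after  4: R0=0xab R1=0xdd R2=0x6e R3=0xaa R4=0x3c R5=0xaa  N=0 Z=0
after  5: R0=0xab R1=0xdd R2=0x6e R3=0xaa R4=0xaa R5=0xaa  N=1 Z=0
after  6: R0=0x54 R1=0xdd R2=0x6e R3=0xaa R4=0xaa R5=0xaa  N=0 Z=0
after  7: R0=0x54 R1=0xdd R2=0x6e R3=0x87 R4=0xaa R5=0xaa  N=1 Z=0
after  8: R0=0x54 R1=0xdd R2=0xaa R3=0x87 R4=0xaa R5=0xaa  N=1 Z=0
after  9: R0=0xaa R1=0xdd R2=0xaa R3=0x87 R4=0xaa R5=0xaa  N=1 Z=0
after 10: R0=0xaa R1=0xaa R2=0xaa R3=0x87 R4=0xaa R5=0xaa  N=1 Z=0
after 11: R0=0xaa R1=0xaa R2=0x31 R3=0x87 R4=0xaa R5=0xaa  N=0 Z=0
-- IRQ taken; context saved, return-PC = 12 --

K = 11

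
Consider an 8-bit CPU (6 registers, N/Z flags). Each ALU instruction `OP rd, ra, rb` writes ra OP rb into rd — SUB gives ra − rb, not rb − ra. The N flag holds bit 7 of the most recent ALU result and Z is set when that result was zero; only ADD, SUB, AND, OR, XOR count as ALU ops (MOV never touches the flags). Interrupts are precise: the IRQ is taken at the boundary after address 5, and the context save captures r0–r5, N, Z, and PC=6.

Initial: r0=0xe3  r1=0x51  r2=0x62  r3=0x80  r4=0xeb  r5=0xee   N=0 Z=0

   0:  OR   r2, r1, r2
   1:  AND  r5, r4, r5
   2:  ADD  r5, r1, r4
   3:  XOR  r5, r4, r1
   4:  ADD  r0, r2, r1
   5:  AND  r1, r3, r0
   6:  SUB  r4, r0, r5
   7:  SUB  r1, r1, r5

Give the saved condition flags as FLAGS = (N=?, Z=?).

after  0: r0=0xe3 r1=0x51 r2=0x73 r3=0x80 r4=0xeb r5=0xee  N=0 Z=0
after  1: r0=0xe3 r1=0x51 r2=0x73 r3=0x80 r4=0xeb r5=0xea  N=1 Z=0
after  2: r0=0xe3 r1=0x51 r2=0x73 r3=0x80 r4=0xeb r5=0x3c  N=0 Z=0
after  3: r0=0xe3 r1=0x51 r2=0x73 r3=0x80 r4=0xeb r5=0xba  N=1 Z=0
after  4: r0=0xc4 r1=0x51 r2=0x73 r3=0x80 r4=0xeb r5=0xba  N=1 Z=0
after  5: r0=0xc4 r1=0x80 r2=0x73 r3=0x80 r4=0xeb r5=0xba  N=1 Z=0
-- IRQ taken; context saved, return-PC = 6 --

FLAGS = (N=1, Z=0)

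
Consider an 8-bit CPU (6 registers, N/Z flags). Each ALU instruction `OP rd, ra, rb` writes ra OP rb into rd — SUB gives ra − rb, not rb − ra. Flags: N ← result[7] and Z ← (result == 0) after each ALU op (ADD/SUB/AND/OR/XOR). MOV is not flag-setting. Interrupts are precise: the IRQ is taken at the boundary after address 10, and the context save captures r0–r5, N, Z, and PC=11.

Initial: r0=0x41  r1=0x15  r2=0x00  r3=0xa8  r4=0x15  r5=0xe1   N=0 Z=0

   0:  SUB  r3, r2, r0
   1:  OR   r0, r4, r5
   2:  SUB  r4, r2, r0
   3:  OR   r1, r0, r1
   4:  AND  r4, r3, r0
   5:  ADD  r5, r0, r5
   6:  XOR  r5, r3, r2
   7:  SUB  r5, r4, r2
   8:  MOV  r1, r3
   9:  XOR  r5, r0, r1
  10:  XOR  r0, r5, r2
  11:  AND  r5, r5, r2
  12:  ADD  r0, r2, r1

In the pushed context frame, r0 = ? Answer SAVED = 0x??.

after  0: r0=0x41 r1=0x15 r2=0x00 r3=0xbf r4=0x15 r5=0xe1  N=1 Z=0
after  1: r0=0xf5 r1=0x15 r2=0x00 r3=0xbf r4=0x15 r5=0xe1  N=1 Z=0
after  2: r0=0xf5 r1=0x15 r2=0x00 r3=0xbf r4=0x0b r5=0xe1  N=0 Z=0
after  3: r0=0xf5 r1=0xf5 r2=0x00 r3=0xbf r4=0x0b r5=0xe1  N=1 Z=0
after  4: r0=0xf5 r1=0xf5 r2=0x00 r3=0xbf r4=0xb5 r5=0xe1  N=1 Z=0
after  5: r0=0xf5 r1=0xf5 r2=0x00 r3=0xbf r4=0xb5 r5=0xd6  N=1 Z=0
after  6: r0=0xf5 r1=0xf5 r2=0x00 r3=0xbf r4=0xb5 r5=0xbf  N=1 Z=0
after  7: r0=0xf5 r1=0xf5 r2=0x00 r3=0xbf r4=0xb5 r5=0xb5  N=1 Z=0
after  8: r0=0xf5 r1=0xbf r2=0x00 r3=0xbf r4=0xb5 r5=0xb5  N=1 Z=0
after  9: r0=0xf5 r1=0xbf r2=0x00 r3=0xbf r4=0xb5 r5=0x4a  N=0 Z=0
after 10: r0=0x4a r1=0xbf r2=0x00 r3=0xbf r4=0xb5 r5=0x4a  N=0 Z=0
-- IRQ taken; context saved, return-PC = 11 --

SAVED = 0x4a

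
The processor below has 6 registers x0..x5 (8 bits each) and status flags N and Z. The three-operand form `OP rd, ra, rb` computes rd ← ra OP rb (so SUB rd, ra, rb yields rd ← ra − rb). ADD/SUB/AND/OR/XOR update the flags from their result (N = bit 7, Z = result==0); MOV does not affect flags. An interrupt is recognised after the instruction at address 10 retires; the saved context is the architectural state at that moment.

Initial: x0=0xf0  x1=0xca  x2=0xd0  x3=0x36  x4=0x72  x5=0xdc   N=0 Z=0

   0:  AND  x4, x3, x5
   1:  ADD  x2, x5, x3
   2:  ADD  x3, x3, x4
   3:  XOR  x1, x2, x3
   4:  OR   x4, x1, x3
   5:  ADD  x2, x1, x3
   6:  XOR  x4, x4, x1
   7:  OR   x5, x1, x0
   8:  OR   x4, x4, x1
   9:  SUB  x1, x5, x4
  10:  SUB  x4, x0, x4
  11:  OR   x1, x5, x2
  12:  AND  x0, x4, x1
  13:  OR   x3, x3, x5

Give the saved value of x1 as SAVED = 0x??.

SAVED = 0x9e

after  0: x0=0xf0 x1=0xca x2=0xd0 x3=0x36 x4=0x14 x5=0xdc  N=0 Z=0
after  1: x0=0xf0 x1=0xca x2=0x12 x3=0x36 x4=0x14 x5=0xdc  N=0 Z=0
after  2: x0=0xf0 x1=0xca x2=0x12 x3=0x4a x4=0x14 x5=0xdc  N=0 Z=0
after  3: x0=0xf0 x1=0x58 x2=0x12 x3=0x4a x4=0x14 x5=0xdc  N=0 Z=0
after  4: x0=0xf0 x1=0x58 x2=0x12 x3=0x4a x4=0x5a x5=0xdc  N=0 Z=0
after  5: x0=0xf0 x1=0x58 x2=0xa2 x3=0x4a x4=0x5a x5=0xdc  N=1 Z=0
after  6: x0=0xf0 x1=0x58 x2=0xa2 x3=0x4a x4=0x02 x5=0xdc  N=0 Z=0
after  7: x0=0xf0 x1=0x58 x2=0xa2 x3=0x4a x4=0x02 x5=0xf8  N=1 Z=0
after  8: x0=0xf0 x1=0x58 x2=0xa2 x3=0x4a x4=0x5a x5=0xf8  N=0 Z=0
after  9: x0=0xf0 x1=0x9e x2=0xa2 x3=0x4a x4=0x5a x5=0xf8  N=1 Z=0
after 10: x0=0xf0 x1=0x9e x2=0xa2 x3=0x4a x4=0x96 x5=0xf8  N=1 Z=0
-- IRQ taken; context saved, return-PC = 11 --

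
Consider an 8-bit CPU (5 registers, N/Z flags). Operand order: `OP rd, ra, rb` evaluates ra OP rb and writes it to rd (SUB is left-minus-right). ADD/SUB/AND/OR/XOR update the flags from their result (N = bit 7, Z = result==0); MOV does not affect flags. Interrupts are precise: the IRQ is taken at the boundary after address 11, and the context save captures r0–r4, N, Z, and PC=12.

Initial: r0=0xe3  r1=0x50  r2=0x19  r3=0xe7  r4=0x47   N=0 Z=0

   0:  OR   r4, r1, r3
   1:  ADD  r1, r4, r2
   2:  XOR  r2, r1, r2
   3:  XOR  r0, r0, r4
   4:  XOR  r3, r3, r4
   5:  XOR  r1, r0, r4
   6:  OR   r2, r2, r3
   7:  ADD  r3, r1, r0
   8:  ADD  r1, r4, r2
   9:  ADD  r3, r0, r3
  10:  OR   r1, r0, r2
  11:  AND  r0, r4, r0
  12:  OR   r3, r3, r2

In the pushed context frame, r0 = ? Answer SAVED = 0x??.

SAVED = 0x14

after  0: r0=0xe3 r1=0x50 r2=0x19 r3=0xe7 r4=0xf7  N=1 Z=0
after  1: r0=0xe3 r1=0x10 r2=0x19 r3=0xe7 r4=0xf7  N=0 Z=0
after  2: r0=0xe3 r1=0x10 r2=0x09 r3=0xe7 r4=0xf7  N=0 Z=0
after  3: r0=0x14 r1=0x10 r2=0x09 r3=0xe7 r4=0xf7  N=0 Z=0
after  4: r0=0x14 r1=0x10 r2=0x09 r3=0x10 r4=0xf7  N=0 Z=0
after  5: r0=0x14 r1=0xe3 r2=0x09 r3=0x10 r4=0xf7  N=1 Z=0
after  6: r0=0x14 r1=0xe3 r2=0x19 r3=0x10 r4=0xf7  N=0 Z=0
after  7: r0=0x14 r1=0xe3 r2=0x19 r3=0xf7 r4=0xf7  N=1 Z=0
after  8: r0=0x14 r1=0x10 r2=0x19 r3=0xf7 r4=0xf7  N=0 Z=0
after  9: r0=0x14 r1=0x10 r2=0x19 r3=0x0b r4=0xf7  N=0 Z=0
after 10: r0=0x14 r1=0x1d r2=0x19 r3=0x0b r4=0xf7  N=0 Z=0
after 11: r0=0x14 r1=0x1d r2=0x19 r3=0x0b r4=0xf7  N=0 Z=0
-- IRQ taken; context saved, return-PC = 12 --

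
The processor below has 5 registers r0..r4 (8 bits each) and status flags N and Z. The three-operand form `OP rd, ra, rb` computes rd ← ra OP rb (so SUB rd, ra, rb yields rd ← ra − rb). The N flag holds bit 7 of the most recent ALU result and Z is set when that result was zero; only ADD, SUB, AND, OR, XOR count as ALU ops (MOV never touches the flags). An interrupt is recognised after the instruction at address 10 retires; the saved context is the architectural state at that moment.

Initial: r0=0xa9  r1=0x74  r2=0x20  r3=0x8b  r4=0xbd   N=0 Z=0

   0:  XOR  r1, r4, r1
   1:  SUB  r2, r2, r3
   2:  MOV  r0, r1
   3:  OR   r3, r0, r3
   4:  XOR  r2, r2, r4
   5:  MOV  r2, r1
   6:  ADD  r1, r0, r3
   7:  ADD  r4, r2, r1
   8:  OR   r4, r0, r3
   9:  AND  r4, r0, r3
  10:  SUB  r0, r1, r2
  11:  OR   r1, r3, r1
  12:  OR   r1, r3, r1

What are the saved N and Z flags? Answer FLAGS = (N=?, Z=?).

after  0: r0=0xa9 r1=0xc9 r2=0x20 r3=0x8b r4=0xbd  N=1 Z=0
after  1: r0=0xa9 r1=0xc9 r2=0x95 r3=0x8b r4=0xbd  N=1 Z=0
after  2: r0=0xc9 r1=0xc9 r2=0x95 r3=0x8b r4=0xbd  N=1 Z=0
after  3: r0=0xc9 r1=0xc9 r2=0x95 r3=0xcb r4=0xbd  N=1 Z=0
after  4: r0=0xc9 r1=0xc9 r2=0x28 r3=0xcb r4=0xbd  N=0 Z=0
after  5: r0=0xc9 r1=0xc9 r2=0xc9 r3=0xcb r4=0xbd  N=0 Z=0
after  6: r0=0xc9 r1=0x94 r2=0xc9 r3=0xcb r4=0xbd  N=1 Z=0
after  7: r0=0xc9 r1=0x94 r2=0xc9 r3=0xcb r4=0x5d  N=0 Z=0
after  8: r0=0xc9 r1=0x94 r2=0xc9 r3=0xcb r4=0xcb  N=1 Z=0
after  9: r0=0xc9 r1=0x94 r2=0xc9 r3=0xcb r4=0xc9  N=1 Z=0
after 10: r0=0xcb r1=0x94 r2=0xc9 r3=0xcb r4=0xc9  N=1 Z=0
-- IRQ taken; context saved, return-PC = 11 --

FLAGS = (N=1, Z=0)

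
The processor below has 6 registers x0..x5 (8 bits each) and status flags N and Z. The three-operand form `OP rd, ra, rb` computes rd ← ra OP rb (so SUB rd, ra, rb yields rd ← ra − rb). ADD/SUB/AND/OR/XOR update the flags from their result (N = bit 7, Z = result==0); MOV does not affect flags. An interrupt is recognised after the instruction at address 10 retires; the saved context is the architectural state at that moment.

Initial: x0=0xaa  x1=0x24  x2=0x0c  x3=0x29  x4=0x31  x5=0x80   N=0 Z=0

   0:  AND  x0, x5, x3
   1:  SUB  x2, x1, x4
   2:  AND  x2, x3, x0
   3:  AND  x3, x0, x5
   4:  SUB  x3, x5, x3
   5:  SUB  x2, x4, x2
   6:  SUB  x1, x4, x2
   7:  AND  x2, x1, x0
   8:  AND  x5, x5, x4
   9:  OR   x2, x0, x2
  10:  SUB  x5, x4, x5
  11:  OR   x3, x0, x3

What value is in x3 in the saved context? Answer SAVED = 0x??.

SAVED = 0x80

after  0: x0=0x00 x1=0x24 x2=0x0c x3=0x29 x4=0x31 x5=0x80  N=0 Z=1
after  1: x0=0x00 x1=0x24 x2=0xf3 x3=0x29 x4=0x31 x5=0x80  N=1 Z=0
after  2: x0=0x00 x1=0x24 x2=0x00 x3=0x29 x4=0x31 x5=0x80  N=0 Z=1
after  3: x0=0x00 x1=0x24 x2=0x00 x3=0x00 x4=0x31 x5=0x80  N=0 Z=1
after  4: x0=0x00 x1=0x24 x2=0x00 x3=0x80 x4=0x31 x5=0x80  N=1 Z=0
after  5: x0=0x00 x1=0x24 x2=0x31 x3=0x80 x4=0x31 x5=0x80  N=0 Z=0
after  6: x0=0x00 x1=0x00 x2=0x31 x3=0x80 x4=0x31 x5=0x80  N=0 Z=1
after  7: x0=0x00 x1=0x00 x2=0x00 x3=0x80 x4=0x31 x5=0x80  N=0 Z=1
after  8: x0=0x00 x1=0x00 x2=0x00 x3=0x80 x4=0x31 x5=0x00  N=0 Z=1
after  9: x0=0x00 x1=0x00 x2=0x00 x3=0x80 x4=0x31 x5=0x00  N=0 Z=1
after 10: x0=0x00 x1=0x00 x2=0x00 x3=0x80 x4=0x31 x5=0x31  N=0 Z=0
-- IRQ taken; context saved, return-PC = 11 --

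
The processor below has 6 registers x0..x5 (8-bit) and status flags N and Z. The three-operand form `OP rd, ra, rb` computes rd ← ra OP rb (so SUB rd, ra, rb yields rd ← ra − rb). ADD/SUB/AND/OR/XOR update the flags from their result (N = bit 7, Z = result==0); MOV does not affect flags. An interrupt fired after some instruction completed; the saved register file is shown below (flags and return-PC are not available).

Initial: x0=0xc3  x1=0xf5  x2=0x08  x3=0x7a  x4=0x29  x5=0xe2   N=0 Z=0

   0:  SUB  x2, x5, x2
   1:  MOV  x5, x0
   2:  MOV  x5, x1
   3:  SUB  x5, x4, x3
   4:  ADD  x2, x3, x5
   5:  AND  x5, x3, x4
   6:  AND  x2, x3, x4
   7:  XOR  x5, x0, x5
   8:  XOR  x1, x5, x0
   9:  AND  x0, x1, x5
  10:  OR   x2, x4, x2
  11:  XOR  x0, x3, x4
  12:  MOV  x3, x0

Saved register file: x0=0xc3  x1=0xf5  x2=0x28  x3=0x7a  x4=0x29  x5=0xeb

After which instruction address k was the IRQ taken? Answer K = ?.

K = 7

after  0: x0=0xc3 x1=0xf5 x2=0xda x3=0x7a x4=0x29 x5=0xe2  N=1 Z=0
after  1: x0=0xc3 x1=0xf5 x2=0xda x3=0x7a x4=0x29 x5=0xc3  N=1 Z=0
after  2: x0=0xc3 x1=0xf5 x2=0xda x3=0x7a x4=0x29 x5=0xf5  N=1 Z=0
after  3: x0=0xc3 x1=0xf5 x2=0xda x3=0x7a x4=0x29 x5=0xaf  N=1 Z=0
after  4: x0=0xc3 x1=0xf5 x2=0x29 x3=0x7a x4=0x29 x5=0xaf  N=0 Z=0
after  5: x0=0xc3 x1=0xf5 x2=0x29 x3=0x7a x4=0x29 x5=0x28  N=0 Z=0
after  6: x0=0xc3 x1=0xf5 x2=0x28 x3=0x7a x4=0x29 x5=0x28  N=0 Z=0
after  7: x0=0xc3 x1=0xf5 x2=0x28 x3=0x7a x4=0x29 x5=0xeb  N=1 Z=0
-- IRQ taken; context saved, return-PC = 8 --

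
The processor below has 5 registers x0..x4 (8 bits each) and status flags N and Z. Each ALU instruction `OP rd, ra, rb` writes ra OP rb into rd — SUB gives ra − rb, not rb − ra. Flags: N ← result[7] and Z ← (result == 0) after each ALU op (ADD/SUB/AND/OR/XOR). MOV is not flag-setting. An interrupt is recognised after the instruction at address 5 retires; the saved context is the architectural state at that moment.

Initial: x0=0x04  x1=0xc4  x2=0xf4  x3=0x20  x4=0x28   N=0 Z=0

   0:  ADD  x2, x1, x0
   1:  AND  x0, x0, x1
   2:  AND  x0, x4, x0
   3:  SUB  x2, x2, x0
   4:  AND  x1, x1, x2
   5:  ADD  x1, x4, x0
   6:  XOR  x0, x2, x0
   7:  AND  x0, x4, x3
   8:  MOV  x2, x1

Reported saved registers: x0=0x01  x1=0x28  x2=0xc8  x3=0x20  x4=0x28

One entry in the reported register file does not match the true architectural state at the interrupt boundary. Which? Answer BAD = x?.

after  0: x0=0x04 x1=0xc4 x2=0xc8 x3=0x20 x4=0x28  N=1 Z=0
after  1: x0=0x04 x1=0xc4 x2=0xc8 x3=0x20 x4=0x28  N=0 Z=0
after  2: x0=0x00 x1=0xc4 x2=0xc8 x3=0x20 x4=0x28  N=0 Z=1
after  3: x0=0x00 x1=0xc4 x2=0xc8 x3=0x20 x4=0x28  N=1 Z=0
after  4: x0=0x00 x1=0xc0 x2=0xc8 x3=0x20 x4=0x28  N=1 Z=0
after  5: x0=0x00 x1=0x28 x2=0xc8 x3=0x20 x4=0x28  N=0 Z=0
-- IRQ taken; context saved, return-PC = 6 --
mismatch: x0: reported 0x01 vs actual 0x00

BAD = x0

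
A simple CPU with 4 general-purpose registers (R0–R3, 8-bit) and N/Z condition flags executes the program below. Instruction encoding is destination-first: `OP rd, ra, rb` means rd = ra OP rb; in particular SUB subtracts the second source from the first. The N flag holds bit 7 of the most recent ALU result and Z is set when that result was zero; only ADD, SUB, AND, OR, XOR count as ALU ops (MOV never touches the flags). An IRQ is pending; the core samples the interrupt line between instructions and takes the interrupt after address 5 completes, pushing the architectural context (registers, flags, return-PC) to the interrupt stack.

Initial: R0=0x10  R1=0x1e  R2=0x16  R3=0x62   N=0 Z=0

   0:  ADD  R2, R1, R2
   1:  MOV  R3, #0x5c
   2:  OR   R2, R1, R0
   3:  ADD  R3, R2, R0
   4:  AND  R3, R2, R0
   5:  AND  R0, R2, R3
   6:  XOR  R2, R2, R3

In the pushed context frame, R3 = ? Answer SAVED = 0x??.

after  0: R0=0x10 R1=0x1e R2=0x34 R3=0x62  N=0 Z=0
after  1: R0=0x10 R1=0x1e R2=0x34 R3=0x5c  N=0 Z=0
after  2: R0=0x10 R1=0x1e R2=0x1e R3=0x5c  N=0 Z=0
after  3: R0=0x10 R1=0x1e R2=0x1e R3=0x2e  N=0 Z=0
after  4: R0=0x10 R1=0x1e R2=0x1e R3=0x10  N=0 Z=0
after  5: R0=0x10 R1=0x1e R2=0x1e R3=0x10  N=0 Z=0
-- IRQ taken; context saved, return-PC = 6 --

SAVED = 0x10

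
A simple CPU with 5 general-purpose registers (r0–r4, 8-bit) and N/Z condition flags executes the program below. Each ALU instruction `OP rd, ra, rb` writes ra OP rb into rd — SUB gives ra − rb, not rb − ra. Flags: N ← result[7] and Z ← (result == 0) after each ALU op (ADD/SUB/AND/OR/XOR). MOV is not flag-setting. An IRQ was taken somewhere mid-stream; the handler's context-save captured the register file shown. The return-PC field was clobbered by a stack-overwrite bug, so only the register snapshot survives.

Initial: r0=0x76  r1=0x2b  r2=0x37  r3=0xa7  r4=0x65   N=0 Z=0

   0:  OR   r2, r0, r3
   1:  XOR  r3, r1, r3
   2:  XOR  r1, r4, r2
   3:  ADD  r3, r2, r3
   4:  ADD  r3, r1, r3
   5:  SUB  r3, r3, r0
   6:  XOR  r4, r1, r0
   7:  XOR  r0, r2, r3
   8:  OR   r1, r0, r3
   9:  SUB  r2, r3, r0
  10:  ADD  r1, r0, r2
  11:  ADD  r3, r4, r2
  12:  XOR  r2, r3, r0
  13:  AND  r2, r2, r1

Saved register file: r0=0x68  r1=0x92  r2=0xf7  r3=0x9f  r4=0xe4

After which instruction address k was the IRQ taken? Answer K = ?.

K = 7

after  0: r0=0x76 r1=0x2b r2=0xf7 r3=0xa7 r4=0x65  N=1 Z=0
after  1: r0=0x76 r1=0x2b r2=0xf7 r3=0x8c r4=0x65  N=1 Z=0
after  2: r0=0x76 r1=0x92 r2=0xf7 r3=0x8c r4=0x65  N=1 Z=0
after  3: r0=0x76 r1=0x92 r2=0xf7 r3=0x83 r4=0x65  N=1 Z=0
after  4: r0=0x76 r1=0x92 r2=0xf7 r3=0x15 r4=0x65  N=0 Z=0
after  5: r0=0x76 r1=0x92 r2=0xf7 r3=0x9f r4=0x65  N=1 Z=0
after  6: r0=0x76 r1=0x92 r2=0xf7 r3=0x9f r4=0xe4  N=1 Z=0
after  7: r0=0x68 r1=0x92 r2=0xf7 r3=0x9f r4=0xe4  N=0 Z=0
-- IRQ taken; context saved, return-PC = 8 --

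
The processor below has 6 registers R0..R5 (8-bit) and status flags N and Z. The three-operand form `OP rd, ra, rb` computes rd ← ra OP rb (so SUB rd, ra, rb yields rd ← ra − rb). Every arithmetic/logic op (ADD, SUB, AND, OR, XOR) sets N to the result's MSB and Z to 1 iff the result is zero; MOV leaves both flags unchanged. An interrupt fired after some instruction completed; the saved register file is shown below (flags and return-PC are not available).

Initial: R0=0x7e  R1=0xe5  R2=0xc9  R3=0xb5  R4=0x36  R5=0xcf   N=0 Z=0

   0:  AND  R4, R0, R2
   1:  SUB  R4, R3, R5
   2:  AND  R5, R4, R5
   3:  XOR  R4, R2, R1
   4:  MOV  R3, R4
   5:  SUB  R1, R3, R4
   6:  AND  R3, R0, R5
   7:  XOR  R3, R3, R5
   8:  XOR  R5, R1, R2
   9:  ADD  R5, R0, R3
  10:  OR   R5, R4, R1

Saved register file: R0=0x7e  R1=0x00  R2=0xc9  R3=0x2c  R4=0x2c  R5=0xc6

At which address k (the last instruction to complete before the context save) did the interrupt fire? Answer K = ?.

K = 5

after  0: R0=0x7e R1=0xe5 R2=0xc9 R3=0xb5 R4=0x48 R5=0xcf  N=0 Z=0
after  1: R0=0x7e R1=0xe5 R2=0xc9 R3=0xb5 R4=0xe6 R5=0xcf  N=1 Z=0
after  2: R0=0x7e R1=0xe5 R2=0xc9 R3=0xb5 R4=0xe6 R5=0xc6  N=1 Z=0
after  3: R0=0x7e R1=0xe5 R2=0xc9 R3=0xb5 R4=0x2c R5=0xc6  N=0 Z=0
after  4: R0=0x7e R1=0xe5 R2=0xc9 R3=0x2c R4=0x2c R5=0xc6  N=0 Z=0
after  5: R0=0x7e R1=0x00 R2=0xc9 R3=0x2c R4=0x2c R5=0xc6  N=0 Z=1
-- IRQ taken; context saved, return-PC = 6 --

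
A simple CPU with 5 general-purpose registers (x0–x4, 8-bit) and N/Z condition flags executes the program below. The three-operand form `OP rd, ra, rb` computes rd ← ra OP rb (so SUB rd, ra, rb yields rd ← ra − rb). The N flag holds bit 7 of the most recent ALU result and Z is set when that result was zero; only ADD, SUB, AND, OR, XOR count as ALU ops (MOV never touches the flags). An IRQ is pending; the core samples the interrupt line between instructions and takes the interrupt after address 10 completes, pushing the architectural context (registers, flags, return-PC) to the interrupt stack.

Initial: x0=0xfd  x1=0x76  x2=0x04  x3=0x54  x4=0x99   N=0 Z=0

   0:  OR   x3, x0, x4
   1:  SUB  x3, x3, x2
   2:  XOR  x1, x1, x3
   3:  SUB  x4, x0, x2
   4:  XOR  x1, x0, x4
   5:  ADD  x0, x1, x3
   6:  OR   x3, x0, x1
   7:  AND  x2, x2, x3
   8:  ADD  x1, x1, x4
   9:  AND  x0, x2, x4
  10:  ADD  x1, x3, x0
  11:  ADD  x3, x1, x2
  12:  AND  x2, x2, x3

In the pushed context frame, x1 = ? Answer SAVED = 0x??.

SAVED = 0xfd

after  0: x0=0xfd x1=0x76 x2=0x04 x3=0xfd x4=0x99  N=1 Z=0
after  1: x0=0xfd x1=0x76 x2=0x04 x3=0xf9 x4=0x99  N=1 Z=0
after  2: x0=0xfd x1=0x8f x2=0x04 x3=0xf9 x4=0x99  N=1 Z=0
after  3: x0=0xfd x1=0x8f x2=0x04 x3=0xf9 x4=0xf9  N=1 Z=0
after  4: x0=0xfd x1=0x04 x2=0x04 x3=0xf9 x4=0xf9  N=0 Z=0
after  5: x0=0xfd x1=0x04 x2=0x04 x3=0xf9 x4=0xf9  N=1 Z=0
after  6: x0=0xfd x1=0x04 x2=0x04 x3=0xfd x4=0xf9  N=1 Z=0
after  7: x0=0xfd x1=0x04 x2=0x04 x3=0xfd x4=0xf9  N=0 Z=0
after  8: x0=0xfd x1=0xfd x2=0x04 x3=0xfd x4=0xf9  N=1 Z=0
after  9: x0=0x00 x1=0xfd x2=0x04 x3=0xfd x4=0xf9  N=0 Z=1
after 10: x0=0x00 x1=0xfd x2=0x04 x3=0xfd x4=0xf9  N=1 Z=0
-- IRQ taken; context saved, return-PC = 11 --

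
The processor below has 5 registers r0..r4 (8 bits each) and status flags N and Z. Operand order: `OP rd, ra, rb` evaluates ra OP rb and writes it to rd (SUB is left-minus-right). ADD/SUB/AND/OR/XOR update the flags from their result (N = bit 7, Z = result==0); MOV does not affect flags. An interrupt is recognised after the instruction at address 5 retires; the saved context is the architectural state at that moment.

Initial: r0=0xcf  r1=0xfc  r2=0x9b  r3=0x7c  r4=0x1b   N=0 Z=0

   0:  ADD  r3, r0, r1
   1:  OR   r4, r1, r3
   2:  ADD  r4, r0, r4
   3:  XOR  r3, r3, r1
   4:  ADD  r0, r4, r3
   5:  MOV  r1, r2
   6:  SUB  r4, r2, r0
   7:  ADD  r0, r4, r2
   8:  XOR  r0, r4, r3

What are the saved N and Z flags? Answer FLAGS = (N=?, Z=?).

FLAGS = (N=0, Z=0)

after  0: r0=0xcf r1=0xfc r2=0x9b r3=0xcb r4=0x1b  N=1 Z=0
after  1: r0=0xcf r1=0xfc r2=0x9b r3=0xcb r4=0xff  N=1 Z=0
after  2: r0=0xcf r1=0xfc r2=0x9b r3=0xcb r4=0xce  N=1 Z=0
after  3: r0=0xcf r1=0xfc r2=0x9b r3=0x37 r4=0xce  N=0 Z=0
after  4: r0=0x05 r1=0xfc r2=0x9b r3=0x37 r4=0xce  N=0 Z=0
after  5: r0=0x05 r1=0x9b r2=0x9b r3=0x37 r4=0xce  N=0 Z=0
-- IRQ taken; context saved, return-PC = 6 --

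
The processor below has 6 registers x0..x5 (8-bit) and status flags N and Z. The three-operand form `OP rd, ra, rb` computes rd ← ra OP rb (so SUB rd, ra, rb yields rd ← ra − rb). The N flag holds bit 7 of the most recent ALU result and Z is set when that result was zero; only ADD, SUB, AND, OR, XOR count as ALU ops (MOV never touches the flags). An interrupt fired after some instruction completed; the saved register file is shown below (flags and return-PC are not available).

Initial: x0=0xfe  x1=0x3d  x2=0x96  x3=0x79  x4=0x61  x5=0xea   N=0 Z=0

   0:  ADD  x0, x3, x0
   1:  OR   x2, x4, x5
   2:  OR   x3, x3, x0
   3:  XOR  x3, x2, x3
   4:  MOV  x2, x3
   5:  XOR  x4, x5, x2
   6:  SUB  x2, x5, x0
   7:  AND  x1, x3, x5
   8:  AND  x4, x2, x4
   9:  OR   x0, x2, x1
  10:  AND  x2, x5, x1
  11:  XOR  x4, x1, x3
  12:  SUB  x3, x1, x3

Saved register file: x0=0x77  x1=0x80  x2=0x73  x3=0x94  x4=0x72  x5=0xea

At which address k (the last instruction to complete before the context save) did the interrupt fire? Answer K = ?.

K = 8

after  0: x0=0x77 x1=0x3d x2=0x96 x3=0x79 x4=0x61 x5=0xea  N=0 Z=0
after  1: x0=0x77 x1=0x3d x2=0xeb x3=0x79 x4=0x61 x5=0xea  N=1 Z=0
after  2: x0=0x77 x1=0x3d x2=0xeb x3=0x7f x4=0x61 x5=0xea  N=0 Z=0
after  3: x0=0x77 x1=0x3d x2=0xeb x3=0x94 x4=0x61 x5=0xea  N=1 Z=0
after  4: x0=0x77 x1=0x3d x2=0x94 x3=0x94 x4=0x61 x5=0xea  N=1 Z=0
after  5: x0=0x77 x1=0x3d x2=0x94 x3=0x94 x4=0x7e x5=0xea  N=0 Z=0
after  6: x0=0x77 x1=0x3d x2=0x73 x3=0x94 x4=0x7e x5=0xea  N=0 Z=0
after  7: x0=0x77 x1=0x80 x2=0x73 x3=0x94 x4=0x7e x5=0xea  N=1 Z=0
after  8: x0=0x77 x1=0x80 x2=0x73 x3=0x94 x4=0x72 x5=0xea  N=0 Z=0
-- IRQ taken; context saved, return-PC = 9 --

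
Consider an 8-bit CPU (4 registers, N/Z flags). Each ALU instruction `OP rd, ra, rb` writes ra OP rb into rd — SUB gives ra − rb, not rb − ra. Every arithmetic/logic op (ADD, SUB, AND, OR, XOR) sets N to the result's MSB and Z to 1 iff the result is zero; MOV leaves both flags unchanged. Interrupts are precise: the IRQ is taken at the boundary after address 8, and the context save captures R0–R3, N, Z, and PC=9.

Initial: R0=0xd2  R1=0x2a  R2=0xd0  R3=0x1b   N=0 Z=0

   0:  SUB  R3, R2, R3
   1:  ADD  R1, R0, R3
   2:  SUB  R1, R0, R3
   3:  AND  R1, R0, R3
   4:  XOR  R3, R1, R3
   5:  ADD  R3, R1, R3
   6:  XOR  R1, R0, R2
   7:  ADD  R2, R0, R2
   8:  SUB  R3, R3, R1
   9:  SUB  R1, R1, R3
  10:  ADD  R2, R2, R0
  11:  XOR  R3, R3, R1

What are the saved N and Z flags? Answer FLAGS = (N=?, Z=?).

FLAGS = (N=1, Z=0)

after  0: R0=0xd2 R1=0x2a R2=0xd0 R3=0xb5  N=1 Z=0
after  1: R0=0xd2 R1=0x87 R2=0xd0 R3=0xb5  N=1 Z=0
after  2: R0=0xd2 R1=0x1d R2=0xd0 R3=0xb5  N=0 Z=0
after  3: R0=0xd2 R1=0x90 R2=0xd0 R3=0xb5  N=1 Z=0
after  4: R0=0xd2 R1=0x90 R2=0xd0 R3=0x25  N=0 Z=0
after  5: R0=0xd2 R1=0x90 R2=0xd0 R3=0xb5  N=1 Z=0
after  6: R0=0xd2 R1=0x02 R2=0xd0 R3=0xb5  N=0 Z=0
after  7: R0=0xd2 R1=0x02 R2=0xa2 R3=0xb5  N=1 Z=0
after  8: R0=0xd2 R1=0x02 R2=0xa2 R3=0xb3  N=1 Z=0
-- IRQ taken; context saved, return-PC = 9 --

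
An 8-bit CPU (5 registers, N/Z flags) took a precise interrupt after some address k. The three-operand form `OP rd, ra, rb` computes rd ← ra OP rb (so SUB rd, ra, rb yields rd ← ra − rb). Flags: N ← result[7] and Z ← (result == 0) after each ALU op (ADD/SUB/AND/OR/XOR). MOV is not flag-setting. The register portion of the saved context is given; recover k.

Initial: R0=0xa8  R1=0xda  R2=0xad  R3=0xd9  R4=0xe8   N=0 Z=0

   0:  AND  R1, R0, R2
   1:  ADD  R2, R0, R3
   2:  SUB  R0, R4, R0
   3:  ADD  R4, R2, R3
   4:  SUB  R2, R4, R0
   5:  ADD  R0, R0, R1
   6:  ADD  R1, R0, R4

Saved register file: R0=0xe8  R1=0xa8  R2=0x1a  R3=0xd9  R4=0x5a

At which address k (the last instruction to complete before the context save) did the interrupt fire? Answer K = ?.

after  0: R0=0xa8 R1=0xa8 R2=0xad R3=0xd9 R4=0xe8  N=1 Z=0
after  1: R0=0xa8 R1=0xa8 R2=0x81 R3=0xd9 R4=0xe8  N=1 Z=0
after  2: R0=0x40 R1=0xa8 R2=0x81 R3=0xd9 R4=0xe8  N=0 Z=0
after  3: R0=0x40 R1=0xa8 R2=0x81 R3=0xd9 R4=0x5a  N=0 Z=0
after  4: R0=0x40 R1=0xa8 R2=0x1a R3=0xd9 R4=0x5a  N=0 Z=0
after  5: R0=0xe8 R1=0xa8 R2=0x1a R3=0xd9 R4=0x5a  N=1 Z=0
-- IRQ taken; context saved, return-PC = 6 --

K = 5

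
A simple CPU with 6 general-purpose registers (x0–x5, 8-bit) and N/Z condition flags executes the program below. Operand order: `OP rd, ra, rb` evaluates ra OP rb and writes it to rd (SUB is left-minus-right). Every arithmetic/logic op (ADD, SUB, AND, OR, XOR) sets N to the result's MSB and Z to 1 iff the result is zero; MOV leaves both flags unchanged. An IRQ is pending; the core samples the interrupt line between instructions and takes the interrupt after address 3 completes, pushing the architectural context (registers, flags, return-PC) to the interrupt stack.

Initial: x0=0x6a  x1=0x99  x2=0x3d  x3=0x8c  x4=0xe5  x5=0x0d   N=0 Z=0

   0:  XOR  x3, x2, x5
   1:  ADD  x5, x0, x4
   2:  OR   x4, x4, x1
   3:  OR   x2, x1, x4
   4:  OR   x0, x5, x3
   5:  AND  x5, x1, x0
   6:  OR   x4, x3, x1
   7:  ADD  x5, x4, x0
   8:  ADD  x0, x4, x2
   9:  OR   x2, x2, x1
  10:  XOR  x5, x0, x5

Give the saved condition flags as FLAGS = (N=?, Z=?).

FLAGS = (N=1, Z=0)

after  0: x0=0x6a x1=0x99 x2=0x3d x3=0x30 x4=0xe5 x5=0x0d  N=0 Z=0
after  1: x0=0x6a x1=0x99 x2=0x3d x3=0x30 x4=0xe5 x5=0x4f  N=0 Z=0
after  2: x0=0x6a x1=0x99 x2=0x3d x3=0x30 x4=0xfd x5=0x4f  N=1 Z=0
after  3: x0=0x6a x1=0x99 x2=0xfd x3=0x30 x4=0xfd x5=0x4f  N=1 Z=0
-- IRQ taken; context saved, return-PC = 4 --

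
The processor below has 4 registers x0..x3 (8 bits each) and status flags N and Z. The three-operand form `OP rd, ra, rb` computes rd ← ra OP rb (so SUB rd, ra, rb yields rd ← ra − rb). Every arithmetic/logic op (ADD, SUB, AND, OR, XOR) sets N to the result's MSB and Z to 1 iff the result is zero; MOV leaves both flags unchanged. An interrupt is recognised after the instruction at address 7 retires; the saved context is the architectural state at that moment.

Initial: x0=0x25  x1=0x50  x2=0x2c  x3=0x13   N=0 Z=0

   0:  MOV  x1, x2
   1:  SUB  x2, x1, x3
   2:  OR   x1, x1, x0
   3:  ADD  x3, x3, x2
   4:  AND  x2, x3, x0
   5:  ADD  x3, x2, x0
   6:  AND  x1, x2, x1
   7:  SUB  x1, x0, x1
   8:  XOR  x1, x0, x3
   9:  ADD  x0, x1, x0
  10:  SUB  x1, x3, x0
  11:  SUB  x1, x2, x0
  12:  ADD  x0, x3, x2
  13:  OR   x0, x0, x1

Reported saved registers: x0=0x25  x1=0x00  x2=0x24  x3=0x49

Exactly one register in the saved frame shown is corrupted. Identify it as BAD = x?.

after  0: x0=0x25 x1=0x2c x2=0x2c x3=0x13  N=0 Z=0
after  1: x0=0x25 x1=0x2c x2=0x19 x3=0x13  N=0 Z=0
after  2: x0=0x25 x1=0x2d x2=0x19 x3=0x13  N=0 Z=0
after  3: x0=0x25 x1=0x2d x2=0x19 x3=0x2c  N=0 Z=0
after  4: x0=0x25 x1=0x2d x2=0x24 x3=0x2c  N=0 Z=0
after  5: x0=0x25 x1=0x2d x2=0x24 x3=0x49  N=0 Z=0
after  6: x0=0x25 x1=0x24 x2=0x24 x3=0x49  N=0 Z=0
after  7: x0=0x25 x1=0x01 x2=0x24 x3=0x49  N=0 Z=0
-- IRQ taken; context saved, return-PC = 8 --
mismatch: x1: reported 0x00 vs actual 0x01

BAD = x1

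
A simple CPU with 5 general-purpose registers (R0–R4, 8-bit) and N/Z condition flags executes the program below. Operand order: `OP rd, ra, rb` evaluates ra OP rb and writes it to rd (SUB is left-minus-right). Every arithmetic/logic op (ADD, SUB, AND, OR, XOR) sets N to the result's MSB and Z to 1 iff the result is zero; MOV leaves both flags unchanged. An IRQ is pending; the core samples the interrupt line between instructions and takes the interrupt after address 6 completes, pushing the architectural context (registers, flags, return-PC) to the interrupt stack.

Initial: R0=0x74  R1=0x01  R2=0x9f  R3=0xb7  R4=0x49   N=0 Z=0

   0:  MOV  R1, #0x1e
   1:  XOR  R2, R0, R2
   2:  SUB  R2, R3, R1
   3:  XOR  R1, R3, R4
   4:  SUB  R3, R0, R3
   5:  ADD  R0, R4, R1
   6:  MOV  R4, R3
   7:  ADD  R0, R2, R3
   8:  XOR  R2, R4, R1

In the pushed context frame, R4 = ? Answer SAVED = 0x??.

SAVED = 0xbd

after  0: R0=0x74 R1=0x1e R2=0x9f R3=0xb7 R4=0x49  N=0 Z=0
after  1: R0=0x74 R1=0x1e R2=0xeb R3=0xb7 R4=0x49  N=1 Z=0
after  2: R0=0x74 R1=0x1e R2=0x99 R3=0xb7 R4=0x49  N=1 Z=0
after  3: R0=0x74 R1=0xfe R2=0x99 R3=0xb7 R4=0x49  N=1 Z=0
after  4: R0=0x74 R1=0xfe R2=0x99 R3=0xbd R4=0x49  N=1 Z=0
after  5: R0=0x47 R1=0xfe R2=0x99 R3=0xbd R4=0x49  N=0 Z=0
after  6: R0=0x47 R1=0xfe R2=0x99 R3=0xbd R4=0xbd  N=0 Z=0
-- IRQ taken; context saved, return-PC = 7 --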